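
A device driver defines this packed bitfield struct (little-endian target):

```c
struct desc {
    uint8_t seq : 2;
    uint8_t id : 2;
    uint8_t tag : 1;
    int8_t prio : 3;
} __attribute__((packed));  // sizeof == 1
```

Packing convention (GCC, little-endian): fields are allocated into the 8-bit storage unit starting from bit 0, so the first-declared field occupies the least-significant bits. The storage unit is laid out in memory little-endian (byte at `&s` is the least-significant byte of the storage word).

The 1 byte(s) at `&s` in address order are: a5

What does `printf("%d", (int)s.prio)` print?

-3

[0]=0xa5 (little-endian) → word 0xa5
seq [0+:2] = (word>>0) & 0x3 = 1
id [2+:2] = (word>>2) & 0x3 = 1
tag [4+:1] = (word>>4) & 0x1 = 0
prio [5+:3] = (word>>5) & 0x7 = 5  ←
prio signed 3b, MSB=1: 5 - 8 = -3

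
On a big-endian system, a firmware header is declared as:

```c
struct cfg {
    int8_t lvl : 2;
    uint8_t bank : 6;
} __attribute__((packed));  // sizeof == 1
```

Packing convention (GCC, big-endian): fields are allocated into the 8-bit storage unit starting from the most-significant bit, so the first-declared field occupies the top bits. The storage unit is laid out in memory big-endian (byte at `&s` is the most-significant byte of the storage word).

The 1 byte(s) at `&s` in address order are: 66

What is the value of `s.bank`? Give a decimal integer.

[0]=0x66 (big-endian) → word 0x66
lvl [6+:2] = (word>>6) & 0x3 = 1
bank [0+:6] = (word>>0) & 0x3f = 38  ←

38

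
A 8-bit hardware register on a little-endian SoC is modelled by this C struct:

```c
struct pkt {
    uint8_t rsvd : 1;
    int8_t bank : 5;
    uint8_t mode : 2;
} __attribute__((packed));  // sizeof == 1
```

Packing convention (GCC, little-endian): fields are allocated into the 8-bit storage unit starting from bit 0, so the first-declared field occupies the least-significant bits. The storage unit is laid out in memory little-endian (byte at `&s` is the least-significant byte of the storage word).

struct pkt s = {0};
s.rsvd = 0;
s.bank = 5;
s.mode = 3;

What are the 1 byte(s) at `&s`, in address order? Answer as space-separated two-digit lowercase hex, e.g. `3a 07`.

rsvd:1 = 0 → 0x0 << 0 → word 0x00
bank:5 = 5 → 0x5 << 1 → word 0x0a
mode:2 = 3 → 0x3 << 6 → word 0xca
word = 0xca → little-endian bytes:
  [0]=0xca

ca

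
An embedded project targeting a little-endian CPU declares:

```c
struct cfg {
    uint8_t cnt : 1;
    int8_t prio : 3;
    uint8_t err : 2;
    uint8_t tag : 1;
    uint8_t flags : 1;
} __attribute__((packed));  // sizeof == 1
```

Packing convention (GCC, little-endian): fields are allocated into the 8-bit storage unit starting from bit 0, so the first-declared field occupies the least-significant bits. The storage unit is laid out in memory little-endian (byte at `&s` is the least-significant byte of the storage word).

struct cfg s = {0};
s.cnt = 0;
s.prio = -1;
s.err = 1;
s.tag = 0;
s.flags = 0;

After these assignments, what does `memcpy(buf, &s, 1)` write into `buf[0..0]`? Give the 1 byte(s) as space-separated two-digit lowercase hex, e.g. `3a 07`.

[0+:1] cnt=0 & 0x1 = 0x0; word=0x00
[1+:3] prio=-1 & 0x7 = 0x7; word=0x0e
[4+:2] err=1 & 0x3 = 0x1; word=0x1e
[6+:1] tag=0 & 0x1 = 0x0; word=0x1e
[7+:1] flags=0 & 0x1 = 0x0; word=0x1e
word = 0x1e → little-endian bytes:
  [0]=0x1e

1e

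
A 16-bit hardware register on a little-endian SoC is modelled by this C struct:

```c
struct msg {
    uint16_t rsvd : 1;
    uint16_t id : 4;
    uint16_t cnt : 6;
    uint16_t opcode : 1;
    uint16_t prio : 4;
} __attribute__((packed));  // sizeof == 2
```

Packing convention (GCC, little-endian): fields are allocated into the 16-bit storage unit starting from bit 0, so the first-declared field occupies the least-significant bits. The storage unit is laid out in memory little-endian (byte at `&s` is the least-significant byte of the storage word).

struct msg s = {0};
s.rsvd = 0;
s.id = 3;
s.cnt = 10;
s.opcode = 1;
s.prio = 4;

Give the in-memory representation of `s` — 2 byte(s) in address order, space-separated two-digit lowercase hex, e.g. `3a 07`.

rsvd (1b) val=0 bits=0x0 at bit 0: 0x0000
id (4b) val=3 bits=0x3 at bit 1: 0x0006
cnt (6b) val=10 bits=0xa at bit 5: 0x0146
opcode (1b) val=1 bits=0x1 at bit 11: 0x0946
prio (4b) val=4 bits=0x4 at bit 12: 0x4946
word = 0x4946 → little-endian bytes:
  [0]=0x46  [1]=0x49

46 49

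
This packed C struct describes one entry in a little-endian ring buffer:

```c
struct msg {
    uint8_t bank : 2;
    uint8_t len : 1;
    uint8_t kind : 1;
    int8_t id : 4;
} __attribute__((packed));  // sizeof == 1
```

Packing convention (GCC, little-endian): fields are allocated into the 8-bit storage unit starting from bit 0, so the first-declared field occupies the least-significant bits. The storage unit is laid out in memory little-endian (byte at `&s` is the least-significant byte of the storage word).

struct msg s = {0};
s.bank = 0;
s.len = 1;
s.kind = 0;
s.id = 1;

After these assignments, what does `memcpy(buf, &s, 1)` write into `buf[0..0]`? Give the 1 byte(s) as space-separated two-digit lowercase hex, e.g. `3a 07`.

[0+:2] bank=0 & 0x3 = 0x0; word=0x00
[2+:1] len=1 & 0x1 = 0x1; word=0x04
[3+:1] kind=0 & 0x1 = 0x0; word=0x04
[4+:4] id=1 & 0xf = 0x1; word=0x14
word = 0x14 → little-endian bytes:
  [0]=0x14

14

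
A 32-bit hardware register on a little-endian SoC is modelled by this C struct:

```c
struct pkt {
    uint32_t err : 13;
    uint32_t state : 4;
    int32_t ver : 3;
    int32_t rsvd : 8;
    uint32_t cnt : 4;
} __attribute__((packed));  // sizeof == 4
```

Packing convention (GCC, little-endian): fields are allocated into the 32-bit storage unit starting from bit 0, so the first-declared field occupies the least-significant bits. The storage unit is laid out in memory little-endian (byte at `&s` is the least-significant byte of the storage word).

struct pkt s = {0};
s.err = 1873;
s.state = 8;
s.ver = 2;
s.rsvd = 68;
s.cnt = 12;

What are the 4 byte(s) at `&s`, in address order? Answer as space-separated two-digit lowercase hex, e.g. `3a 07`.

[0+:13] err=1873 & 0x1fff = 0x751; word=0x00000751
[13+:4] state=8 & 0xf = 0x8; word=0x00010751
[17+:3] ver=2 & 0x7 = 0x2; word=0x00050751
[20+:8] rsvd=68 & 0xff = 0x44; word=0x04450751
[28+:4] cnt=12 & 0xf = 0xc; word=0xc4450751
word = 0xc4450751 → little-endian bytes:
  [0]=0x51  [1]=0x07  [2]=0x45  [3]=0xc4

51 07 45 c4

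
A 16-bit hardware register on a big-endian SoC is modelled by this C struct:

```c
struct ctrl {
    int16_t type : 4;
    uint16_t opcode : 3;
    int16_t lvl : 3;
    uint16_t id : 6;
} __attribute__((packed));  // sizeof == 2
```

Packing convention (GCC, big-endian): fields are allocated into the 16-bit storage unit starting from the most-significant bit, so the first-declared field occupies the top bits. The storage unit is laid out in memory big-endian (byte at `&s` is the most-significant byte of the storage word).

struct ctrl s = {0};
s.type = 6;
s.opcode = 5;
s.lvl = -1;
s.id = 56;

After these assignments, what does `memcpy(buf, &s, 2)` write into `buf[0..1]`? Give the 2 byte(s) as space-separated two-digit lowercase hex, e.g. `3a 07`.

6b f8

[12+:4] type=6 & 0xf = 0x6; word=0x6000
[9+:3] opcode=5 & 0x7 = 0x5; word=0x6a00
[6+:3] lvl=-1 & 0x7 = 0x7; word=0x6bc0
[0+:6] id=56 & 0x3f = 0x38; word=0x6bf8
word = 0x6bf8 → big-endian bytes:
  [0]=0x6b  [1]=0xf8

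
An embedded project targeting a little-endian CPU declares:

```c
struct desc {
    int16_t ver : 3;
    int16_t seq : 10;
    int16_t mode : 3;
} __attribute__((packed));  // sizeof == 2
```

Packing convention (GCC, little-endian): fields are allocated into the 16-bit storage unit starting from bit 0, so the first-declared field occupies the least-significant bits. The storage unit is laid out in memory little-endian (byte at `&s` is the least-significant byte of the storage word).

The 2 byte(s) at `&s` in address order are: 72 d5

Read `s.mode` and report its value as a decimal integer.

-2

[0]=0x72 [1]=0xd5 (little-endian) → word 0xd572
ver:3 @ bit 0 → (0xd572>>0)&0x7 = 0x2
seq:10 @ bit 3 → (0xd572>>3)&0x3ff = 0x2ae
mode:3 @ bit 13 → (0xd572>>13)&0x7 = 0x6  ←
mode signed 3b, MSB=1: 6 - 8 = -2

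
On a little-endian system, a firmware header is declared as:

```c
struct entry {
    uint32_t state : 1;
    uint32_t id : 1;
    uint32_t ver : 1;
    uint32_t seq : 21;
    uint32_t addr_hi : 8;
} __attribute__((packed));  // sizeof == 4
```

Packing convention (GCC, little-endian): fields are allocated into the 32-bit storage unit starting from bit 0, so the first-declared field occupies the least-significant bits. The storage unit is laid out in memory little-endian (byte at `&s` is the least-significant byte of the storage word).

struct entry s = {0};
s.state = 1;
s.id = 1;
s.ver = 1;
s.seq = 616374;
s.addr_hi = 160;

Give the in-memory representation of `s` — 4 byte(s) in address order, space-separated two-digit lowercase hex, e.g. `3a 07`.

state (1b) val=1 bits=0x1 at bit 0: 0x00000001
id (1b) val=1 bits=0x1 at bit 1: 0x00000003
ver (1b) val=1 bits=0x1 at bit 2: 0x00000007
seq (21b) val=616374 bits=0x967b6 at bit 3: 0x004b3db7
addr_hi (8b) val=160 bits=0xa0 at bit 24: 0xa04b3db7
word = 0xa04b3db7 → little-endian bytes:
  [0]=0xb7  [1]=0x3d  [2]=0x4b  [3]=0xa0

b7 3d 4b a0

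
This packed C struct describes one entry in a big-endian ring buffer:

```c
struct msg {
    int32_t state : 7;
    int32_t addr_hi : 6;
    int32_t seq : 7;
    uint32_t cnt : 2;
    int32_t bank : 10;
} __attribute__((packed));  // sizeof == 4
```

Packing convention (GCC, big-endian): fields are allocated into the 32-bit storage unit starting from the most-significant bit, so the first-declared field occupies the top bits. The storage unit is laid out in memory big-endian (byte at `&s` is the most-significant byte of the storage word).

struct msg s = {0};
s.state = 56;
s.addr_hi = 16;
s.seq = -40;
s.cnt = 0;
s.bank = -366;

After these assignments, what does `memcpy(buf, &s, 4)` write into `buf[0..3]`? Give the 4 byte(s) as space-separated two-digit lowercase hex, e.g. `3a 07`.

state (7b) val=56 bits=0x38 at bit 25: 0x70000000
addr_hi (6b) val=16 bits=0x10 at bit 19: 0x70800000
seq (7b) val=-40 bits=0x58 at bit 12: 0x70858000
cnt (2b) val=0 bits=0x0 at bit 10: 0x70858000
bank (10b) val=-366 bits=0x292 at bit 0: 0x70858292
word = 0x70858292 → big-endian bytes:
  [0]=0x70  [1]=0x85  [2]=0x82  [3]=0x92

70 85 82 92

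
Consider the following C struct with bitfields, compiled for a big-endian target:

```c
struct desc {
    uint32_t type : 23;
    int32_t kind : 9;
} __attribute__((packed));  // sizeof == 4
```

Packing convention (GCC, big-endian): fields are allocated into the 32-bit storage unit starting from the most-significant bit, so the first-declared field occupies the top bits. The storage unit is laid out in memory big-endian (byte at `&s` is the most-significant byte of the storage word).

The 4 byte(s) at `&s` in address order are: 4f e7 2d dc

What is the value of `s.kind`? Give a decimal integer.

-36

[0]=0x4f [1]=0xe7 [2]=0x2d [3]=0xdc (big-endian) → word 0x4fe72ddc
type:23 @ bit 9 → (0x4fe72ddc>>9)&0x7fffff = 0x27f396
kind:9 @ bit 0 → (0x4fe72ddc>>0)&0x1ff = 0x1dc  ←
kind signed 9b, MSB=1: 476 - 512 = -36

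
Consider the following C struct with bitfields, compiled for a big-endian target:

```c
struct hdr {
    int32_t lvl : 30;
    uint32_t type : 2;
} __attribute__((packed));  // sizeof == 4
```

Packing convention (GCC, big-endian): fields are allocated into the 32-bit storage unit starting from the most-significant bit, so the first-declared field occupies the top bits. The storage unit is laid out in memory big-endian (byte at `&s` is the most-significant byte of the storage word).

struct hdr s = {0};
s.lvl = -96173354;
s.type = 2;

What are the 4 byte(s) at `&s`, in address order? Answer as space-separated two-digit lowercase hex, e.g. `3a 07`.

e9 12 0b 5a

lvl (30b) val=-96173354 bits=0x3a4482d6 at bit 2: 0xe9120b58
type (2b) val=2 bits=0x2 at bit 0: 0xe9120b5a
word = 0xe9120b5a → big-endian bytes:
  [0]=0xe9  [1]=0x12  [2]=0x0b  [3]=0x5a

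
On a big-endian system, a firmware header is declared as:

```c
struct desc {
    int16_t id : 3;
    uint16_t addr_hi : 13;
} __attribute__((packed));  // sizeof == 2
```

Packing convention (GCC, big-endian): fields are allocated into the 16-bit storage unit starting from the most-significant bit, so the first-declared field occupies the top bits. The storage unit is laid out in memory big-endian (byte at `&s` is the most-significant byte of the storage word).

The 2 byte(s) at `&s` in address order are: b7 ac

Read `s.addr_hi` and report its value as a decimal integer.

6060

[0]=0xb7 [1]=0xac (big-endian) → word 0xb7ac
id:3 @ bit 13 → (0xb7ac>>13)&0x7 = 0x5
addr_hi:13 @ bit 0 → (0xb7ac>>0)&0x1fff = 0x17ac  ←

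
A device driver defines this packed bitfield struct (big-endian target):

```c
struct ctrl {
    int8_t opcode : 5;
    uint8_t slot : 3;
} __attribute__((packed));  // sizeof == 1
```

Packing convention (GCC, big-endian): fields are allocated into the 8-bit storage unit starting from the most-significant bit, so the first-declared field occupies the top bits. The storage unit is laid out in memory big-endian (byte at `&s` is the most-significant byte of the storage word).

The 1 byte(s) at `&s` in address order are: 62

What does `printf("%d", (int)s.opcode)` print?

12

[0]=0x62 (big-endian) → word 0x62
opcode [3+:5] = (word>>3) & 0x1f = 12  ←
slot [0+:3] = (word>>0) & 0x7 = 2
opcode signed 5b, MSB=0: value = 12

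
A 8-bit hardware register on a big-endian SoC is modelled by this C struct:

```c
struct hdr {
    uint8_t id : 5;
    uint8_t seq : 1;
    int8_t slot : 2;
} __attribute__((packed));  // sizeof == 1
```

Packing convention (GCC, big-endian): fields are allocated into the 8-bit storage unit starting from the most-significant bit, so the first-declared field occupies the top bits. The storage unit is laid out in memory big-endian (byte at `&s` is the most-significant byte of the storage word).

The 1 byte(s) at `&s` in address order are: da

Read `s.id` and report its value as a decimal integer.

[0]=0xda (big-endian) → word 0xda
id:5 @ bit 3 → (0xda>>3)&0x1f = 0x1b  ←
seq:1 @ bit 2 → (0xda>>2)&0x1 = 0x0
slot:2 @ bit 0 → (0xda>>0)&0x3 = 0x2

27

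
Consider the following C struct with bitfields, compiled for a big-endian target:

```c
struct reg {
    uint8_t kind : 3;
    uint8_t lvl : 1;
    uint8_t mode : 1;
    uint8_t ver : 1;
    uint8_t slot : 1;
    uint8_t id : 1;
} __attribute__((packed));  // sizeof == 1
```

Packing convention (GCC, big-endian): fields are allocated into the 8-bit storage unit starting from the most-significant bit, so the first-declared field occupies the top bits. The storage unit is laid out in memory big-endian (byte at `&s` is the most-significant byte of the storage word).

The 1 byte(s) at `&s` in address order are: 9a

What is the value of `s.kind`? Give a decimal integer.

[0]=0x9a (big-endian) → word 0x9a
kind:3 @ bit 5 → (0x9a>>5)&0x7 = 0x4  ←
lvl:1 @ bit 4 → (0x9a>>4)&0x1 = 0x1
mode:1 @ bit 3 → (0x9a>>3)&0x1 = 0x1
ver:1 @ bit 2 → (0x9a>>2)&0x1 = 0x0
slot:1 @ bit 1 → (0x9a>>1)&0x1 = 0x1
id:1 @ bit 0 → (0x9a>>0)&0x1 = 0x0

4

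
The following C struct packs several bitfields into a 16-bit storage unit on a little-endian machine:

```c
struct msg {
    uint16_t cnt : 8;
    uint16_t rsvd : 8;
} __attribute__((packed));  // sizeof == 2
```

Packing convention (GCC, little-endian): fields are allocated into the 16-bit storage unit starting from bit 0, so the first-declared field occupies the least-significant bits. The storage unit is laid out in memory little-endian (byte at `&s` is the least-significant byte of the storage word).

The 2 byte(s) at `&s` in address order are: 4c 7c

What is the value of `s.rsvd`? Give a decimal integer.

124

[0]=0x4c [1]=0x7c (little-endian) → word 0x7c4c
cnt [0+:8] = (word>>0) & 0xff = 76
rsvd [8+:8] = (word>>8) & 0xff = 124  ←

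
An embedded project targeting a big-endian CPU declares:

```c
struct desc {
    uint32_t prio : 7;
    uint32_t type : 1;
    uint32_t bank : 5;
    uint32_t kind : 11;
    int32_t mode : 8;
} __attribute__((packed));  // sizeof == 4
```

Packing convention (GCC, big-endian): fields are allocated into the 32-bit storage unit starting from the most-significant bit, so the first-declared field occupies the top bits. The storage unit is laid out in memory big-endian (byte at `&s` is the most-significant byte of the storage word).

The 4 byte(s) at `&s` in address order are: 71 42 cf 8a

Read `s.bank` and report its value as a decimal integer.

8

[0]=0x71 [1]=0x42 [2]=0xcf [3]=0x8a (big-endian) → word 0x7142cf8a
prio [25+:7] = (word>>25) & 0x7f = 56
type [24+:1] = (word>>24) & 0x1 = 1
bank [19+:5] = (word>>19) & 0x1f = 8  ←
kind [8+:11] = (word>>8) & 0x7ff = 719
mode [0+:8] = (word>>0) & 0xff = 138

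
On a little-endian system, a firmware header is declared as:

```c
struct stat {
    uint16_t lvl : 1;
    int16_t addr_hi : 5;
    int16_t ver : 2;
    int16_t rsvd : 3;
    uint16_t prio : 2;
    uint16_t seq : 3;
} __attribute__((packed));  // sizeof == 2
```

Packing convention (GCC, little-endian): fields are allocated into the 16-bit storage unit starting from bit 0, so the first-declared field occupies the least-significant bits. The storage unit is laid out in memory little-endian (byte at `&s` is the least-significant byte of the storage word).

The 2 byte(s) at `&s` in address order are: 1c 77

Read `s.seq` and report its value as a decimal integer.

[0]=0x1c [1]=0x77 (little-endian) → word 0x771c
lvl [0+:1] = (word>>0) & 0x1 = 0
addr_hi [1+:5] = (word>>1) & 0x1f = 14
ver [6+:2] = (word>>6) & 0x3 = 0
rsvd [8+:3] = (word>>8) & 0x7 = 7
prio [11+:2] = (word>>11) & 0x3 = 2
seq [13+:3] = (word>>13) & 0x7 = 3  ←

3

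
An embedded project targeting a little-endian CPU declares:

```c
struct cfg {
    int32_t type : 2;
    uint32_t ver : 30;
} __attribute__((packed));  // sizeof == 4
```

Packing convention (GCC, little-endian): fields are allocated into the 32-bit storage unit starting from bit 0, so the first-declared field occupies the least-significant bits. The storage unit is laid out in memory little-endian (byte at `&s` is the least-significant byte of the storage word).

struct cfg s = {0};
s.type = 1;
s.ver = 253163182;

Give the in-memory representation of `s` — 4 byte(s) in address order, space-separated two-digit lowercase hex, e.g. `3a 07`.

b9 da 5b 3c

type (2b) val=1 bits=0x1 at bit 0: 0x00000001
ver (30b) val=253163182 bits=0xf16f6ae at bit 2: 0x3c5bdab9
word = 0x3c5bdab9 → little-endian bytes:
  [0]=0xb9  [1]=0xda  [2]=0x5b  [3]=0x3c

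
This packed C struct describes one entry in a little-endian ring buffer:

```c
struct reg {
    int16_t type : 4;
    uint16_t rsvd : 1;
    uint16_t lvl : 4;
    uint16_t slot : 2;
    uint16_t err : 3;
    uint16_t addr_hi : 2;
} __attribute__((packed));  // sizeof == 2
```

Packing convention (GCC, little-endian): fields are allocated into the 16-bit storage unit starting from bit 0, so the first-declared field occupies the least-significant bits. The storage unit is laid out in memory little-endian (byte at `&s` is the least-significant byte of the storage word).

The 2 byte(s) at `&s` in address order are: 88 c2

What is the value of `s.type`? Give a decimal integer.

[0]=0x88 [1]=0xc2 (little-endian) → word 0xc288
type:4 @ bit 0 → (0xc288>>0)&0xf = 0x8  ←
rsvd:1 @ bit 4 → (0xc288>>4)&0x1 = 0x0
lvl:4 @ bit 5 → (0xc288>>5)&0xf = 0x4
slot:2 @ bit 9 → (0xc288>>9)&0x3 = 0x1
err:3 @ bit 11 → (0xc288>>11)&0x7 = 0x0
addr_hi:2 @ bit 14 → (0xc288>>14)&0x3 = 0x3
type signed 4b, MSB=1: 8 - 16 = -8

-8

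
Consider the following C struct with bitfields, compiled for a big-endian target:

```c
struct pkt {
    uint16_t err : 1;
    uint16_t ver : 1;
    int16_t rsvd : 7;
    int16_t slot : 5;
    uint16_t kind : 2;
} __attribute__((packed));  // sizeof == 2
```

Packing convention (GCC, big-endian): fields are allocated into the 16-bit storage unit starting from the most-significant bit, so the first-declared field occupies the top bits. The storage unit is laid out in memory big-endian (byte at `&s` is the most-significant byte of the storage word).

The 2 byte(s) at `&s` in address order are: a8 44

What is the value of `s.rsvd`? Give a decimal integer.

[0]=0xa8 [1]=0x44 (big-endian) → word 0xa844
err [15+:1] = (word>>15) & 0x1 = 1
ver [14+:1] = (word>>14) & 0x1 = 0
rsvd [7+:7] = (word>>7) & 0x7f = 80  ←
slot [2+:5] = (word>>2) & 0x1f = 17
kind [0+:2] = (word>>0) & 0x3 = 0
rsvd signed 7b, MSB=1: 80 - 128 = -48

-48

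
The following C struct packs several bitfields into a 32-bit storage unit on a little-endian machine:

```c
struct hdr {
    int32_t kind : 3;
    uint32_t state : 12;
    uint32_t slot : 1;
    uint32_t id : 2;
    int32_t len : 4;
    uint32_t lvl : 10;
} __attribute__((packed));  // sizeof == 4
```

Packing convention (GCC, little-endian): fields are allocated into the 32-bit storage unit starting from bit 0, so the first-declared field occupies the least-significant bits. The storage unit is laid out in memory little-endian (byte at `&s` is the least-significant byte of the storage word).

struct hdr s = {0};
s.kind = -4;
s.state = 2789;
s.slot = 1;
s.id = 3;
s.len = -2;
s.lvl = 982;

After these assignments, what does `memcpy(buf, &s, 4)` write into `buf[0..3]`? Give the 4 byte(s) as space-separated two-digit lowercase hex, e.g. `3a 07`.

2c d7 bb f5

kind:3 = -4 → 0x4 << 0 → word 0x00000004
state:12 = 2789 → 0xae5 << 3 → word 0x0000572c
slot:1 = 1 → 0x1 << 15 → word 0x0000d72c
id:2 = 3 → 0x3 << 16 → word 0x0003d72c
len:4 = -2 → 0xe << 18 → word 0x003bd72c
lvl:10 = 982 → 0x3d6 << 22 → word 0xf5bbd72c
word = 0xf5bbd72c → little-endian bytes:
  [0]=0x2c  [1]=0xd7  [2]=0xbb  [3]=0xf5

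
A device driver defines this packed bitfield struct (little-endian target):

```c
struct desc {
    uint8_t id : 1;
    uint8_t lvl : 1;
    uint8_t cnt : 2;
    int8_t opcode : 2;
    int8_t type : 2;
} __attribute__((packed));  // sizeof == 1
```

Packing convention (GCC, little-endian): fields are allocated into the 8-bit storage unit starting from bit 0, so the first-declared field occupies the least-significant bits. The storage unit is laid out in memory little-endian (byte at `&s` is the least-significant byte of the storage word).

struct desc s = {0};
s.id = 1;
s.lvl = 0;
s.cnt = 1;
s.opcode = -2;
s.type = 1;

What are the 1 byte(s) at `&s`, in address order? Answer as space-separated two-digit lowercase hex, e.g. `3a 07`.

65

[0+:1] id=1 & 0x1 = 0x1; word=0x01
[1+:1] lvl=0 & 0x1 = 0x0; word=0x01
[2+:2] cnt=1 & 0x3 = 0x1; word=0x05
[4+:2] opcode=-2 & 0x3 = 0x2; word=0x25
[6+:2] type=1 & 0x3 = 0x1; word=0x65
word = 0x65 → little-endian bytes:
  [0]=0x65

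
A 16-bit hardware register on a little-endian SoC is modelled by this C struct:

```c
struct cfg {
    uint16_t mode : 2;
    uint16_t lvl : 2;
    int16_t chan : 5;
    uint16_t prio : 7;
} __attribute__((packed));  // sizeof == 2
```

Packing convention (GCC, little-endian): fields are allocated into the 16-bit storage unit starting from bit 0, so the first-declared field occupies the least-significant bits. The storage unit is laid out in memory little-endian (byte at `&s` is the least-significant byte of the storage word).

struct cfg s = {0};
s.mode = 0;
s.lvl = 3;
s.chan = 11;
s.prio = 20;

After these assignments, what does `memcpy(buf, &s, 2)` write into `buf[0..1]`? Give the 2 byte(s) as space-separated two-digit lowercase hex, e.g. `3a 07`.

bc 28

mode:2 = 0 → 0x0 << 0 → word 0x0000
lvl:2 = 3 → 0x3 << 2 → word 0x000c
chan:5 = 11 → 0xb << 4 → word 0x00bc
prio:7 = 20 → 0x14 << 9 → word 0x28bc
word = 0x28bc → little-endian bytes:
  [0]=0xbc  [1]=0x28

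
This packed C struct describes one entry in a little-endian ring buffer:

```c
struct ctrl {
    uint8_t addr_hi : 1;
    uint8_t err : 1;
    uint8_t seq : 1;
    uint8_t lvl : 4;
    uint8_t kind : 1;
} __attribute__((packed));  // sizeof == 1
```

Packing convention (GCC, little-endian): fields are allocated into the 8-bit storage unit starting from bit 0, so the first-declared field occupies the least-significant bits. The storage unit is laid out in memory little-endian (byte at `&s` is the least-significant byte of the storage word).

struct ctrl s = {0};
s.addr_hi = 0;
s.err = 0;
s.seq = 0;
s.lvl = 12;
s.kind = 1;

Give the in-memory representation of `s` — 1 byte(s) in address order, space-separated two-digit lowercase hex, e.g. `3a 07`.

addr_hi (1b) val=0 bits=0x0 at bit 0: 0x00
err (1b) val=0 bits=0x0 at bit 1: 0x00
seq (1b) val=0 bits=0x0 at bit 2: 0x00
lvl (4b) val=12 bits=0xc at bit 3: 0x60
kind (1b) val=1 bits=0x1 at bit 7: 0xe0
word = 0xe0 → little-endian bytes:
  [0]=0xe0

e0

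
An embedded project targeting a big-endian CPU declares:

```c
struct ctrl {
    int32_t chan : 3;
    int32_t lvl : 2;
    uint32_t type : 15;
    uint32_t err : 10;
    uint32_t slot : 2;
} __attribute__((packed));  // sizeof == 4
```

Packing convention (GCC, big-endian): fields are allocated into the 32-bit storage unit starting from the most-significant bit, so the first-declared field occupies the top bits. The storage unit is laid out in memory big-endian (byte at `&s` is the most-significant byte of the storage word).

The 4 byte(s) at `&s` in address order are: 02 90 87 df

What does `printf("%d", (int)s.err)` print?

503

[0]=0x02 [1]=0x90 [2]=0x87 [3]=0xdf (big-endian) → word 0x029087df
chan [29+:3] = (word>>29) & 0x7 = 0
lvl [27+:2] = (word>>27) & 0x3 = 0
type [12+:15] = (word>>12) & 0x7fff = 10504
err [2+:10] = (word>>2) & 0x3ff = 503  ←
slot [0+:2] = (word>>0) & 0x3 = 3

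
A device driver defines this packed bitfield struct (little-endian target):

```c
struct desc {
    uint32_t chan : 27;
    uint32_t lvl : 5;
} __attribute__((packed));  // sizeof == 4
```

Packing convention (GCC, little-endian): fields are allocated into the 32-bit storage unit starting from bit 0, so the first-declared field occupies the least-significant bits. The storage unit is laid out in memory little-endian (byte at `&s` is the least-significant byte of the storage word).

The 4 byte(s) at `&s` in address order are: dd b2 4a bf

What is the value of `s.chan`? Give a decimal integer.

[0]=0xdd [1]=0xb2 [2]=0x4a [3]=0xbf (little-endian) → word 0xbf4ab2dd
chan:27 @ bit 0 → (0xbf4ab2dd>>0)&0x7ffffff = 0x74ab2dd  ←
lvl:5 @ bit 27 → (0xbf4ab2dd>>27)&0x1f = 0x17

122335965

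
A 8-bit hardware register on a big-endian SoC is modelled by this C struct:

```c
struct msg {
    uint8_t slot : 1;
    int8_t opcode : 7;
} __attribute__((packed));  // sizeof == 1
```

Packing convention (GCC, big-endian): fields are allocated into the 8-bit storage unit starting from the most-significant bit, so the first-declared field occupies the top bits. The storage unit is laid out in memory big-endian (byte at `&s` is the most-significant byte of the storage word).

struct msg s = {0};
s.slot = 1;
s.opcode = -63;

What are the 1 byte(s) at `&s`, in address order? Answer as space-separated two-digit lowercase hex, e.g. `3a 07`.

c1

slot (1b) val=1 bits=0x1 at bit 7: 0x80
opcode (7b) val=-63 bits=0x41 at bit 0: 0xc1
word = 0xc1 → big-endian bytes:
  [0]=0xc1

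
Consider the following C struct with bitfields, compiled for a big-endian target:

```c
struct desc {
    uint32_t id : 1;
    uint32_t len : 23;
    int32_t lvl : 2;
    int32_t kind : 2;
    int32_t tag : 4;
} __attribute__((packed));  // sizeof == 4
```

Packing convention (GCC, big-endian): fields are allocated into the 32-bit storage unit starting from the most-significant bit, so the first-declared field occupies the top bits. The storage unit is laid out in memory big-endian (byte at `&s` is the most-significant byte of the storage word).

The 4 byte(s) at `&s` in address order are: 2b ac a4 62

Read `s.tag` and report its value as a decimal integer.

2

[0]=0x2b [1]=0xac [2]=0xa4 [3]=0x62 (big-endian) → word 0x2baca462
id:1 @ bit 31 → (0x2baca462>>31)&0x1 = 0x0
len:23 @ bit 8 → (0x2baca462>>8)&0x7fffff = 0x2baca4
lvl:2 @ bit 6 → (0x2baca462>>6)&0x3 = 0x1
kind:2 @ bit 4 → (0x2baca462>>4)&0x3 = 0x2
tag:4 @ bit 0 → (0x2baca462>>0)&0xf = 0x2  ←
tag signed 4b, MSB=0: value = 2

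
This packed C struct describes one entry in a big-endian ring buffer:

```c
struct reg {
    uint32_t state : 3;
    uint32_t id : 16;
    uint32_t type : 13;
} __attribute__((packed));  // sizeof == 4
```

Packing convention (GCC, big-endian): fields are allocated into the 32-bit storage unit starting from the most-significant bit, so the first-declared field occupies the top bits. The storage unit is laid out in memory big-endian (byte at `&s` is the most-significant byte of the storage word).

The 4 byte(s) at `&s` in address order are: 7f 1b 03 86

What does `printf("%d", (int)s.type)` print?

902

[0]=0x7f [1]=0x1b [2]=0x03 [3]=0x86 (big-endian) → word 0x7f1b0386
state [29+:3] = (word>>29) & 0x7 = 3
id [13+:16] = (word>>13) & 0xffff = 63704
type [0+:13] = (word>>0) & 0x1fff = 902  ←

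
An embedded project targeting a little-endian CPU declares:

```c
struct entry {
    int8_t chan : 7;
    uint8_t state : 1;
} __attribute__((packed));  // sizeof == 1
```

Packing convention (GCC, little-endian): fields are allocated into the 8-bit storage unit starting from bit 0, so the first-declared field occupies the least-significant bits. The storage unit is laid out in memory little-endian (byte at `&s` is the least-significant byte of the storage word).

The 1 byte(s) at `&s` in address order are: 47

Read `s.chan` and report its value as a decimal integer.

[0]=0x47 (little-endian) → word 0x47
chan:7 @ bit 0 → (0x47>>0)&0x7f = 0x47  ←
state:1 @ bit 7 → (0x47>>7)&0x1 = 0x0
chan signed 7b, MSB=1: 71 - 128 = -57

-57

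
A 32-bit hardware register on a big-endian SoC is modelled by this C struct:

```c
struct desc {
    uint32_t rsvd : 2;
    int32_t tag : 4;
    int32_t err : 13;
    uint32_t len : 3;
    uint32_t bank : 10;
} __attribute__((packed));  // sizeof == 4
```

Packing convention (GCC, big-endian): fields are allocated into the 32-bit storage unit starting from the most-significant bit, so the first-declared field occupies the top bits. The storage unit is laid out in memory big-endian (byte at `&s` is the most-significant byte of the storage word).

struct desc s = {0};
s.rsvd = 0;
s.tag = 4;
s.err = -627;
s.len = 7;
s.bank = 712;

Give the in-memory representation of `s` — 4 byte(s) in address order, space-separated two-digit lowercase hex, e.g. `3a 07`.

13 b1 be c8

[30+:2] rsvd=0 & 0x3 = 0x0; word=0x00000000
[26+:4] tag=4 & 0xf = 0x4; word=0x10000000
[13+:13] err=-627 & 0x1fff = 0x1d8d; word=0x13b1a000
[10+:3] len=7 & 0x7 = 0x7; word=0x13b1bc00
[0+:10] bank=712 & 0x3ff = 0x2c8; word=0x13b1bec8
word = 0x13b1bec8 → big-endian bytes:
  [0]=0x13  [1]=0xb1  [2]=0xbe  [3]=0xc8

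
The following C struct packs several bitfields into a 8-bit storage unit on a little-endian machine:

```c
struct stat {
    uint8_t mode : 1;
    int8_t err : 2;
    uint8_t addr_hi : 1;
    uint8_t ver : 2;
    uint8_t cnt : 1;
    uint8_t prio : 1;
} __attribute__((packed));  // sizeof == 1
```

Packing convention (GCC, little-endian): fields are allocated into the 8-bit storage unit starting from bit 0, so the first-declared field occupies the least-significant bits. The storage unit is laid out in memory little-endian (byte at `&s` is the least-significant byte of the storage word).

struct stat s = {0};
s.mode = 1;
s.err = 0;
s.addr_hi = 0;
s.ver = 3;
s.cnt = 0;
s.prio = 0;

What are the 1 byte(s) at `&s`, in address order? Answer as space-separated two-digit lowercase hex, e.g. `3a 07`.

31

mode:1 = 1 → 0x1 << 0 → word 0x01
err:2 = 0 → 0x0 << 1 → word 0x01
addr_hi:1 = 0 → 0x0 << 3 → word 0x01
ver:2 = 3 → 0x3 << 4 → word 0x31
cnt:1 = 0 → 0x0 << 6 → word 0x31
prio:1 = 0 → 0x0 << 7 → word 0x31
word = 0x31 → little-endian bytes:
  [0]=0x31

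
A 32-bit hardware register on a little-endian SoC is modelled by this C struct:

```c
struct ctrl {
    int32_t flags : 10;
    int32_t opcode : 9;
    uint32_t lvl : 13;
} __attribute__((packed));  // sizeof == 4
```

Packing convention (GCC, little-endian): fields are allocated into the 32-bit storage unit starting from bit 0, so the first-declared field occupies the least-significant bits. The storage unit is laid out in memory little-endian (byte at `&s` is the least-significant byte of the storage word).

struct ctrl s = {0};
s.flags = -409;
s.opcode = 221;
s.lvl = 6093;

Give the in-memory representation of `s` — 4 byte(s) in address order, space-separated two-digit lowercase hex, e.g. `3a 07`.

[0+:10] flags=-409 & 0x3ff = 0x267; word=0x00000267
[10+:9] opcode=221 & 0x1ff = 0xdd; word=0x00037667
[19+:13] lvl=6093 & 0x1fff = 0x17cd; word=0xbe6b7667
word = 0xbe6b7667 → little-endian bytes:
  [0]=0x67  [1]=0x76  [2]=0x6b  [3]=0xbe

67 76 6b be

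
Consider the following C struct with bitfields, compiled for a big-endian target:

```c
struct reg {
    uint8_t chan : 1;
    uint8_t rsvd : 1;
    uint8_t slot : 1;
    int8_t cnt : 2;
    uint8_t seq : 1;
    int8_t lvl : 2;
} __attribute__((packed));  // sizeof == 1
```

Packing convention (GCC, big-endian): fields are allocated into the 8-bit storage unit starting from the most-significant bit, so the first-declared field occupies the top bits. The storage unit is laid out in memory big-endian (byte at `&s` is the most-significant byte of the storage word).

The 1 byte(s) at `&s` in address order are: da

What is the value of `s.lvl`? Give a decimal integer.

-2

[0]=0xda (big-endian) → word 0xda
chan [7+:1] = (word>>7) & 0x1 = 1
rsvd [6+:1] = (word>>6) & 0x1 = 1
slot [5+:1] = (word>>5) & 0x1 = 0
cnt [3+:2] = (word>>3) & 0x3 = 3
seq [2+:1] = (word>>2) & 0x1 = 0
lvl [0+:2] = (word>>0) & 0x3 = 2  ←
lvl signed 2b, MSB=1: 2 - 4 = -2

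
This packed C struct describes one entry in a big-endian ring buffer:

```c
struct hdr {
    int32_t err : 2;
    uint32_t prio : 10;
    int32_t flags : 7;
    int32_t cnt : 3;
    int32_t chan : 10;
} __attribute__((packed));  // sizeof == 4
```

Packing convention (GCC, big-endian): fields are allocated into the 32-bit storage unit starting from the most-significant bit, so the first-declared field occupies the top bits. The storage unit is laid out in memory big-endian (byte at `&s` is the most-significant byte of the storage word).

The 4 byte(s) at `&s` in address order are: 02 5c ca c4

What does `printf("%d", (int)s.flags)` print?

[0]=0x02 [1]=0x5c [2]=0xca [3]=0xc4 (big-endian) → word 0x025ccac4
err [30+:2] = (word>>30) & 0x3 = 0
prio [20+:10] = (word>>20) & 0x3ff = 37
flags [13+:7] = (word>>13) & 0x7f = 102  ←
cnt [10+:3] = (word>>10) & 0x7 = 2
chan [0+:10] = (word>>0) & 0x3ff = 708
flags signed 7b, MSB=1: 102 - 128 = -26

-26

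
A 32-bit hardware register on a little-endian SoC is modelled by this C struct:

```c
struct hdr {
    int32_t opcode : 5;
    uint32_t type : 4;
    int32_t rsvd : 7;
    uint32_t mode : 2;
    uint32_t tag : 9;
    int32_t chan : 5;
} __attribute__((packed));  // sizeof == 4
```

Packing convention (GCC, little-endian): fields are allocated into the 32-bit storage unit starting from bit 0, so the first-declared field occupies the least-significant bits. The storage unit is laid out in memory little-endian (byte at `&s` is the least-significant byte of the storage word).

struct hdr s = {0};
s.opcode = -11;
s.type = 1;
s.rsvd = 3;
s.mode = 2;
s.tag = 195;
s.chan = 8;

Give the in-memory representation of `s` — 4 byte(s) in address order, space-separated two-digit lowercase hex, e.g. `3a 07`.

opcode (5b) val=-11 bits=0x15 at bit 0: 0x00000015
type (4b) val=1 bits=0x1 at bit 5: 0x00000035
rsvd (7b) val=3 bits=0x3 at bit 9: 0x00000635
mode (2b) val=2 bits=0x2 at bit 16: 0x00020635
tag (9b) val=195 bits=0xc3 at bit 18: 0x030e0635
chan (5b) val=8 bits=0x8 at bit 27: 0x430e0635
word = 0x430e0635 → little-endian bytes:
  [0]=0x35  [1]=0x06  [2]=0x0e  [3]=0x43

35 06 0e 43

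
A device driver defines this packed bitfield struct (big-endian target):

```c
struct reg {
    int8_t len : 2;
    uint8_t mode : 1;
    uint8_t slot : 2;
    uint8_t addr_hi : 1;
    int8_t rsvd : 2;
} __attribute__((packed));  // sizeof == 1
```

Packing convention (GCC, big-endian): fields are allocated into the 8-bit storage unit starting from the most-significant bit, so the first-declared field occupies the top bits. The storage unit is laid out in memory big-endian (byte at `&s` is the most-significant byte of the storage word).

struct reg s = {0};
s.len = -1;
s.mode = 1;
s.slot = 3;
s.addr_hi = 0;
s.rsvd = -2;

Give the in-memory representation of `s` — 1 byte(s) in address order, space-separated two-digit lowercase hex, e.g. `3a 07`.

fa

len:2 = -1 → 0x3 << 6 → word 0xc0
mode:1 = 1 → 0x1 << 5 → word 0xe0
slot:2 = 3 → 0x3 << 3 → word 0xf8
addr_hi:1 = 0 → 0x0 << 2 → word 0xf8
rsvd:2 = -2 → 0x2 << 0 → word 0xfa
word = 0xfa → big-endian bytes:
  [0]=0xfa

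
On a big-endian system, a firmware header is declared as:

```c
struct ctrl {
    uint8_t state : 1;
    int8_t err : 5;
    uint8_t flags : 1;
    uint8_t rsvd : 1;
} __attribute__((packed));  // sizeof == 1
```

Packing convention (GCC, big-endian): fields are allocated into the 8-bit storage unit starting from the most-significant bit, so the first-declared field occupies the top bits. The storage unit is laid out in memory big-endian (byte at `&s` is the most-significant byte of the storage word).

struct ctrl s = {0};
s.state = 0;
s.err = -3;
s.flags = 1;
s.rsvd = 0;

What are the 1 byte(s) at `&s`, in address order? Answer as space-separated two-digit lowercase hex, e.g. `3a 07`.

state (1b) val=0 bits=0x0 at bit 7: 0x00
err (5b) val=-3 bits=0x1d at bit 2: 0x74
flags (1b) val=1 bits=0x1 at bit 1: 0x76
rsvd (1b) val=0 bits=0x0 at bit 0: 0x76
word = 0x76 → big-endian bytes:
  [0]=0x76

76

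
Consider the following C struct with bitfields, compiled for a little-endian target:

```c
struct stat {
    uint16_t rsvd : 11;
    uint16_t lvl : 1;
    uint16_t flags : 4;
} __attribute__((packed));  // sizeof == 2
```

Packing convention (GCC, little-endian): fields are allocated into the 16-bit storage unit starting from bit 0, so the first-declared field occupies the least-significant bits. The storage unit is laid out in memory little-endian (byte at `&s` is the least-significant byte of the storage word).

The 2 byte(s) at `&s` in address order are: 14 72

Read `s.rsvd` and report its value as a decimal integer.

532

[0]=0x14 [1]=0x72 (little-endian) → word 0x7214
rsvd:11 @ bit 0 → (0x7214>>0)&0x7ff = 0x214  ←
lvl:1 @ bit 11 → (0x7214>>11)&0x1 = 0x0
flags:4 @ bit 12 → (0x7214>>12)&0xf = 0x7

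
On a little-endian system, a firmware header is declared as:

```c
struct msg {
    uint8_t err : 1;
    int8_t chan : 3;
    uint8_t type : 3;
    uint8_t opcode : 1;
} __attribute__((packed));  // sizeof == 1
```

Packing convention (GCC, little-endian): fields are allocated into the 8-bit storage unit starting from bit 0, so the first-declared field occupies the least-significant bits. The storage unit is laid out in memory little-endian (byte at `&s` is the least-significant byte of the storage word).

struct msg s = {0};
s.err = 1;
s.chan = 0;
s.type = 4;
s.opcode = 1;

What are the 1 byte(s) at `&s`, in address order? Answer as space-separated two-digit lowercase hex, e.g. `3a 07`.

c1

err:1 = 1 → 0x1 << 0 → word 0x01
chan:3 = 0 → 0x0 << 1 → word 0x01
type:3 = 4 → 0x4 << 4 → word 0x41
opcode:1 = 1 → 0x1 << 7 → word 0xc1
word = 0xc1 → little-endian bytes:
  [0]=0xc1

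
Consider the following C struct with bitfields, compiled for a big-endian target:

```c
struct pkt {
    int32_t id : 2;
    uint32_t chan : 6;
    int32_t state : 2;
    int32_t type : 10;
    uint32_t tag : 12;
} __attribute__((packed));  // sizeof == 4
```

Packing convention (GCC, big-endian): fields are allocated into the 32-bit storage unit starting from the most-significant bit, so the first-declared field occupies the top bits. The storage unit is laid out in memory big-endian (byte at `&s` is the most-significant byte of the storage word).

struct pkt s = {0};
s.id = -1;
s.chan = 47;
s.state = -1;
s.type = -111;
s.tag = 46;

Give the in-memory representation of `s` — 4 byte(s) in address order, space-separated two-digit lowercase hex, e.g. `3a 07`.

ef f9 10 2e

id (2b) val=-1 bits=0x3 at bit 30: 0xc0000000
chan (6b) val=47 bits=0x2f at bit 24: 0xef000000
state (2b) val=-1 bits=0x3 at bit 22: 0xefc00000
type (10b) val=-111 bits=0x391 at bit 12: 0xeff91000
tag (12b) val=46 bits=0x2e at bit 0: 0xeff9102e
word = 0xeff9102e → big-endian bytes:
  [0]=0xef  [1]=0xf9  [2]=0x10  [3]=0x2e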